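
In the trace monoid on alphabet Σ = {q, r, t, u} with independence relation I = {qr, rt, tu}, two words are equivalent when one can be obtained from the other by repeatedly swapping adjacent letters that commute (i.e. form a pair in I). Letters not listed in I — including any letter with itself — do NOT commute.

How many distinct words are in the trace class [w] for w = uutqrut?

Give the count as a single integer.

17

#0=u has no predecessor
#1=u depends on [0:u]
#2=t has no predecessor
#3=q depends on [1:u, 2:t]
#4=r depends on [1:u]
#5=u depends on [3:q, 4:r]
#6=t depends on [3:q]
sources: [0:u, 2:t]
N(rest) = Σ N(rest − s) over sources s of rest; N(one piece) = 1:
  size 1 → [5]=1  [6]=1
  size 2 → [4,5]=1  [5,6]=2
  size 3 → [3,5,6]=2  [4,5,6]=3
  size 4 → [2,3,5,6]=2  [3,4,5,6]=5
  size 5 → [1,3,4,5,6]=5  [2,3,4,5,6]=7
  first=0(u) contributes 12
  first=2(t) contributes 5
|[w]| = 17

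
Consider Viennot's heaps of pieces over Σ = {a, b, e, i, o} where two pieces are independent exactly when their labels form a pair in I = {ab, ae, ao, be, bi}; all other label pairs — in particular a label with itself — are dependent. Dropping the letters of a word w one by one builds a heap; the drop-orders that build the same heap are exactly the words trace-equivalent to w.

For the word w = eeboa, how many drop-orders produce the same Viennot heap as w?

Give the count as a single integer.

drop 0:e onto floor
drop 1:e onto {0:e}
drop 2:b onto floor
drop 3:o onto {1:e, 2:b}
drop 4:a onto floor
ground layer = {0:e, 2:b, 4:a}
drop-orders for the pieces not yet dropped (sum over which currently-grounded one goes next):
  1 to go: {3} 1  {4} 1
  2 to go: {1,3} 1  {2,3} 1  {3,4} 2
  3 to go: {0,1,3} 1  {1,2,3} 2  {1,3,4} 3  {2,3,4} 3
  if 0:e drops first: 8 orders
  if 2:b drops first: 4 orders
  if 4:a drops first: 3 orders
heap linearizations: 15

15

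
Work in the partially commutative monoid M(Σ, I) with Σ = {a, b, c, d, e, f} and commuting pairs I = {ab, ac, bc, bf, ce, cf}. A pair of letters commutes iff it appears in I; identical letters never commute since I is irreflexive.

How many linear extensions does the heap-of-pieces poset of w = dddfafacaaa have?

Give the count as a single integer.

8

0(d) covers ∅
1(d) covers 0:d
2(d) covers 1:d
3(f) covers 2:d
4(a) covers 3:f
5(f) covers 4:a
6(a) covers 5:f
7(c) covers 2:d
8(a) covers 6:a
9(a) covers 8:a
10(a) covers 9:a
floor of heap: 0:d
completions by unplaced set U, small U first (add the entries for U minus each lowest piece of U):
  |U|=1: {7}:1  {10}:1
  |U|=2: {7,10}:2  {9,10}:1
  |U|=3: {7,9,10}:3  {8,9,10}:1
  |U|=4: {6,8,9,10}:1  {7,8,9,10}:4
  |U|=5: {5,6,8,9,10}:1  {6,7,8,9,10}:5
  |U|=6: {4,5,6,8,9,10}:1  {5,6,7,8,9,10}:6
  |U|=7: {3,4,5,6,8,9,10}:1  {4,5,6,7,8,9,10}:7
  |U|=8: {3,4,5,6,7,8,9,10}:8
  |U|=9: {2,3,4,5,6,7,8,9,10}:8
  start at 0(d): 8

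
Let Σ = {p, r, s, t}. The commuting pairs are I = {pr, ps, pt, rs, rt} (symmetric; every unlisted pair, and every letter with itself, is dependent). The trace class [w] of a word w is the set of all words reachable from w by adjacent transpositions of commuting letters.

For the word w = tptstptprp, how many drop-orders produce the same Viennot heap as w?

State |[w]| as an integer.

1260

drop 0:t onto floor
drop 1:p onto floor
drop 2:t onto {0:t}
drop 3:s onto {2:t}
drop 4:t onto {3:s}
drop 5:p onto {1:p}
drop 6:t onto {4:t}
drop 7:p onto {5:p}
drop 8:r onto floor
drop 9:p onto {7:p}
ground layer = {0:t, 1:p, 8:r}
drop-orders for the pieces not yet dropped (sum over which currently-grounded one goes next):
  1 to go: {6} 1  {8} 1  {9} 1
  2 to go: {4,6} 1  {6,8} 2  {6,9} 2  {7,9} 1  {8,9} 2
  3 to go: {3,4,6} 1  {4,6,8} 3  {4,6,9} 3  {5,7,9} 1  {6,7,9} 3  {6,8,9} 6  {7,8,9} 3
  4 to go: {1,5,7,9} 1  {2,3,4,6} 1  {3,4,6,8} 4  {3,4,6,9} 4  {4,6,7,9} 6  {4,6,8,9} 12  {5,6,7,9} 4  {5,7,8,9} 4  {6,7,8,9} 12
  5 to go: {0,2,3,4,6} 1  {1,5,6,7,9} 5  {1,5,7,8,9} 5  {2,3,4,6,8} 5  {2,3,4,6,9} 5  {3,4,6,7,9} 10  {3,4,6,8,9} 20  {4,5,6,7,9} 10  {4,6,7,8,9} 30  {5,6,7,8,9} 20
  6 to go: {0,2,3,4,6,8} 6  {0,2,3,4,6,9} 6  {1,4,5,6,7,9} 15  {1,5,6,7,8,9} 30  {2,3,4,6,7,9} 15  {2,3,4,6,8,9} 30  {3,4,5,6,7,9} 20  {3,4,6,7,8,9} 60  {4,5,6,7,8,9} 60
  7 to go: {0,2,3,4,6,7,9} 21  {0,2,3,4,6,8,9} 42  {1,3,4,5,6,7,9} 35  {1,4,5,6,7,8,9} 105  {2,3,4,5,6,7,9} 35  {2,3,4,6,7,8,9} 105  {3,4,5,6,7,8,9} 140
  8 to go: {0,2,3,4,5,6,7,9} 56  {0,2,3,4,6,7,8,9} 168  {1,2,3,4,5,6,7,9} 70  {1,3,4,5,6,7,8,9} 280  {2,3,4,5,6,7,8,9} 280
  if 0:t drops first: 630 orders
  if 1:p drops first: 504 orders
  if 8:r drops first: 126 orders
heap linearizations: 1260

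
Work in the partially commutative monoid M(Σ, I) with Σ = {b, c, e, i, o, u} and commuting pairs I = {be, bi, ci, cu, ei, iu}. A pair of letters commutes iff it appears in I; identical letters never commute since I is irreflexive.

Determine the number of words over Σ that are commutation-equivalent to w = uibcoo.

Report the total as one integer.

#0=u has no predecessor
#1=i has no predecessor
#2=b depends on [0:u]
#3=c depends on [2:b]
#4=o depends on [1:i, 3:c]
#5=o depends on [4:o]
sources: [0:u, 1:i]
N(rest) = Σ N(rest − s) over sources s of rest; N(one piece) = 1:
  size 1 → [5]=1
  size 2 → [4,5]=1
  size 3 → [1,4,5]=1  [3,4,5]=1
  size 4 → [1,3,4,5]=2  [2,3,4,5]=1
  first=0(u) contributes 3
  first=1(i) contributes 1
|[w]| = 4

4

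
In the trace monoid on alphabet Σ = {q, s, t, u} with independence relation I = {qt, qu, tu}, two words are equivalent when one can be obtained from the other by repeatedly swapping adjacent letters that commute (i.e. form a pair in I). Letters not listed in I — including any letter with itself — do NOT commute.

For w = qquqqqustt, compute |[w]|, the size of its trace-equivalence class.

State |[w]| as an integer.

21

drop 0:q onto floor
drop 1:q onto {0:q}
drop 2:u onto floor
drop 3:q onto {1:q}
drop 4:q onto {3:q}
drop 5:q onto {4:q}
drop 6:u onto {2:u}
drop 7:s onto {5:q, 6:u}
drop 8:t onto {7:s}
drop 9:t onto {8:t}
ground layer = {0:q, 2:u}
drop-orders for the pieces not yet dropped (sum over which currently-grounded one goes next):
  1 to go: {9} 1
  2 to go: {8,9} 1
  3 to go: {7,8,9} 1
  4 to go: {5,7,8,9} 1  {6,7,8,9} 1
  5 to go: {2,6,7,8,9} 1  {4,5,7,8,9} 1  {5,6,7,8,9} 2
  6 to go: {2,5,6,7,8,9} 3  {3,4,5,7,8,9} 1  {4,5,6,7,8,9} 3
  7 to go: {1,3,4,5,7,8,9} 1  {2,4,5,6,7,8,9} 6  {3,4,5,6,7,8,9} 4
  8 to go: {0,1,3,4,5,7,8,9} 1  {1,3,4,5,6,7,8,9} 5  {2,3,4,5,6,7,8,9} 10
  if 0:q drops first: 15 orders
  if 2:u drops first: 6 orders
heap linearizations: 21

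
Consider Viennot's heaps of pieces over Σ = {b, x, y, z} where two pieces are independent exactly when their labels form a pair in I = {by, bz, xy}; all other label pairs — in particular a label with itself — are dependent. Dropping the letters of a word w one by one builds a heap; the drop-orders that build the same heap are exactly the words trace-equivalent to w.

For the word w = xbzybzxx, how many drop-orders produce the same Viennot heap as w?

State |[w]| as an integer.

drop 0:x onto floor
drop 1:b onto {0:x}
drop 2:z onto {0:x}
drop 3:y onto {2:z}
drop 4:b onto {1:b}
drop 5:z onto {3:y}
drop 6:x onto {4:b, 5:z}
drop 7:x onto {6:x}
ground layer = {0:x}
drop-orders for the pieces not yet dropped (sum over which currently-grounded one goes next):
  1 to go: {7} 1
  2 to go: {6,7} 1
  3 to go: {4,6,7} 1  {5,6,7} 1
  4 to go: {1,4,6,7} 1  {3,5,6,7} 1  {4,5,6,7} 2
  5 to go: {1,4,5,6,7} 3  {2,3,5,6,7} 1  {3,4,5,6,7} 3
  6 to go: {1,3,4,5,6,7} 6  {2,3,4,5,6,7} 4
  if 0:x drops first: 10 orders

10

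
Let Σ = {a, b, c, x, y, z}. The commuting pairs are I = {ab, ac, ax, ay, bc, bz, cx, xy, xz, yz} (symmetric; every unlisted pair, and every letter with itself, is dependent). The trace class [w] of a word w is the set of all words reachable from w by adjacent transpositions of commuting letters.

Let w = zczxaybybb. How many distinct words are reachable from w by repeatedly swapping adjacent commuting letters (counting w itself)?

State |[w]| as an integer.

98

0(z) covers ∅
1(c) covers 0:z
2(z) covers 1:c
3(x) covers ∅
4(a) covers 2:z
5(y) covers 1:c
6(b) covers 3:x, 5:y
7(y) covers 6:b
8(b) covers 7:y
9(b) covers 8:b
floor of heap: 0:z, 3:x
completions by unplaced set U, small U first (add the entries for U minus each lowest piece of U):
  |U|=1: {4}:1  {9}:1
  |U|=2: {2,4}:1  {4,9}:2  {8,9}:1
  |U|=3: {2,4,9}:3  {4,8,9}:3  {7,8,9}:1
  |U|=4: {2,4,8,9}:6  {4,7,8,9}:4  {6,7,8,9}:1
  |U|=5: {2,4,7,8,9}:10  {3,6,7,8,9}:1  {4,6,7,8,9}:5  {5,6,7,8,9}:1
  |U|=6: {2,4,6,7,8,9}:15  {3,4,6,7,8,9}:6  {3,5,6,7,8,9}:2  {4,5,6,7,8,9}:6
  |U|=7: {2,3,4,6,7,8,9}:21  {2,4,5,6,7,8,9}:21  {3,4,5,6,7,8,9}:14
  |U|=8: {1,2,4,5,6,7,8,9}:21  {2,3,4,5,6,7,8,9}:56
  start at 0(z): 77
  start at 3(x): 21
sum over floor = 98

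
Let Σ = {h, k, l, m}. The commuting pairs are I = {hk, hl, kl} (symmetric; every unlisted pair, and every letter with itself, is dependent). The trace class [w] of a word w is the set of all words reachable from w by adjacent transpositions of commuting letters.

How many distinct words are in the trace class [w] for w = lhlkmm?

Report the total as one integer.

12

drop 0:l onto floor
drop 1:h onto floor
drop 2:l onto {0:l}
drop 3:k onto floor
drop 4:m onto {1:h, 2:l, 3:k}
drop 5:m onto {4:m}
ground layer = {0:l, 1:h, 3:k}
drop-orders for the pieces not yet dropped (sum over which currently-grounded one goes next):
  1 to go: {5} 1
  2 to go: {4,5} 1
  3 to go: {1,4,5} 1  {2,4,5} 1  {3,4,5} 1
  4 to go: {0,2,4,5} 1  {1,2,4,5} 2  {1,3,4,5} 2  {2,3,4,5} 2
  if 0:l drops first: 6 orders
  if 1:h drops first: 3 orders
  if 3:k drops first: 3 orders
heap linearizations: 12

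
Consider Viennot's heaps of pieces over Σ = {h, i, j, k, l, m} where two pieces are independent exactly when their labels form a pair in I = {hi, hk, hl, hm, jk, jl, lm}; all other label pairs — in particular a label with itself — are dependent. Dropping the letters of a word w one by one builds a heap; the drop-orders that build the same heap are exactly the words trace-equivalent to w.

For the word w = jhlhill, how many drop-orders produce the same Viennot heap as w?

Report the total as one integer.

drop 0:j onto floor
drop 1:h onto {0:j}
drop 2:l onto floor
drop 3:h onto {1:h}
drop 4:i onto {0:j, 2:l}
drop 5:l onto {4:i}
drop 6:l onto {5:l}
ground layer = {0:j, 2:l}
drop-orders for the pieces not yet dropped (sum over which currently-grounded one goes next):
  1 to go: {3} 1  {6} 1
  2 to go: {1,3} 1  {3,6} 2  {5,6} 1
  3 to go: {1,3,6} 3  {3,5,6} 3  {4,5,6} 1
  4 to go: {1,3,5,6} 6  {2,4,5,6} 1  {3,4,5,6} 4
  5 to go: {1,3,4,5,6} 10  {2,3,4,5,6} 5
  if 0:j drops first: 15 orders
  if 2:l drops first: 10 orders
heap linearizations: 25

25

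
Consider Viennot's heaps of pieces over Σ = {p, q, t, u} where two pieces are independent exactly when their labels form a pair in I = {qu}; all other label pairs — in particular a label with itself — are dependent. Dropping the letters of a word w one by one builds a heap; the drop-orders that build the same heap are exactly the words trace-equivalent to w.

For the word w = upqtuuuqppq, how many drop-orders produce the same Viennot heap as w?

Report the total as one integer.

4

drop 0:u onto floor
drop 1:p onto {0:u}
drop 2:q onto {1:p}
drop 3:t onto {2:q}
drop 4:u onto {3:t}
drop 5:u onto {4:u}
drop 6:u onto {5:u}
drop 7:q onto {3:t}
drop 8:p onto {6:u, 7:q}
drop 9:p onto {8:p}
drop 10:q onto {9:p}
ground layer = {0:u}
drop-orders for the pieces not yet dropped (sum over which currently-grounded one goes next):
  1 to go: {10} 1
  2 to go: {9,10} 1
  3 to go: {8,9,10} 1
  4 to go: {6,8,9,10} 1  {7,8,9,10} 1
  5 to go: {5,6,8,9,10} 1  {6,7,8,9,10} 2
  6 to go: {4,5,6,8,9,10} 1  {5,6,7,8,9,10} 3
  7 to go: {4,5,6,7,8,9,10} 4
  8 to go: {3,4,5,6,7,8,9,10} 4
  9 to go: {2,3,4,5,6,7,8,9,10} 4
  if 0:u drops first: 4 orders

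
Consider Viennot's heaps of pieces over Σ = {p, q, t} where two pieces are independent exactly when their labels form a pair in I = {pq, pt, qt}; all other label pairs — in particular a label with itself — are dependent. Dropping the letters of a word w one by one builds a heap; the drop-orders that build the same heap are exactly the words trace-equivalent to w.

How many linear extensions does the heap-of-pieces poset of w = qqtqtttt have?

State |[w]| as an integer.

piece 0:q — minimal
piece 1:q rests on {0:q}
piece 2:t — minimal
piece 3:q rests on {1:q}
piece 4:t rests on {2:t}
piece 5:t rests on {4:t}
piece 6:t rests on {5:t}
piece 7:t rests on {6:t}
minimal pieces: {0:q, 2:t}
ways to finish when only these pieces remain (= sum over removing one remaining piece with nothing left below it):
  1 left: {3}→1  {7}→1
  2 left: {1,3}→1  {3,7}→2  {6,7}→1
  3 left: {0,1,3}→1  {1,3,7}→3  {3,6,7}→3  {5,6,7}→1
  4 left: {0,1,3,7}→4  {1,3,6,7}→6  {3,5,6,7}→4  {4,5,6,7}→1
  5 left: {0,1,3,6,7}→10  {1,3,5,6,7}→10  {2,4,5,6,7}→1  {3,4,5,6,7}→5
  6 left: {0,1,3,5,6,7}→20  {1,3,4,5,6,7}→15  {2,3,4,5,6,7}→6
  placing 0:q first → 21 extensions
  placing 2:t first → 35 extensions
total linear extensions = 56

56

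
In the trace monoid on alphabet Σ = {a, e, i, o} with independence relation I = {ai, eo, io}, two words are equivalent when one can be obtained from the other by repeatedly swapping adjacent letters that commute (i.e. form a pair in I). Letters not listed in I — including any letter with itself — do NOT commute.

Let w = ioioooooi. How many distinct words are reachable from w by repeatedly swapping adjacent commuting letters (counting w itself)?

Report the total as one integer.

drop 0:i onto floor
drop 1:o onto floor
drop 2:i onto {0:i}
drop 3:o onto {1:o}
drop 4:o onto {3:o}
drop 5:o onto {4:o}
drop 6:o onto {5:o}
drop 7:o onto {6:o}
drop 8:i onto {2:i}
ground layer = {0:i, 1:o}
drop-orders for the pieces not yet dropped (sum over which currently-grounded one goes next):
  1 to go: {7} 1  {8} 1
  2 to go: {2,8} 1  {6,7} 1  {7,8} 2
  3 to go: {0,2,8} 1  {2,7,8} 3  {5,6,7} 1  {6,7,8} 3
  4 to go: {0,2,7,8} 4  {2,6,7,8} 6  {4,5,6,7} 1  {5,6,7,8} 4
  5 to go: {0,2,6,7,8} 10  {2,5,6,7,8} 10  {3,4,5,6,7} 1  {4,5,6,7,8} 5
  6 to go: {0,2,5,6,7,8} 20  {1,3,4,5,6,7} 1  {2,4,5,6,7,8} 15  {3,4,5,6,7,8} 6
  7 to go: {0,2,4,5,6,7,8} 35  {1,3,4,5,6,7,8} 7  {2,3,4,5,6,7,8} 21
  if 0:i drops first: 28 orders
  if 1:o drops first: 56 orders
heap linearizations: 84

84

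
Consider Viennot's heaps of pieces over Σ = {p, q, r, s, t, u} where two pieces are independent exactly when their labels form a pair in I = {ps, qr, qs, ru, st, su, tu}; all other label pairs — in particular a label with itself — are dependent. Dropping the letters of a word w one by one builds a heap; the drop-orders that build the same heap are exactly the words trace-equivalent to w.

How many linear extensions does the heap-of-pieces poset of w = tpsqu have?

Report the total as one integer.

5

drop 0:t onto floor
drop 1:p onto {0:t}
drop 2:s onto floor
drop 3:q onto {1:p}
drop 4:u onto {3:q}
ground layer = {0:t, 2:s}
drop-orders for the pieces not yet dropped (sum over which currently-grounded one goes next):
  1 to go: {2} 1  {4} 1
  2 to go: {2,4} 2  {3,4} 1
  3 to go: {1,3,4} 1  {2,3,4} 3
  if 0:t drops first: 4 orders
  if 2:s drops first: 1 orders
heap linearizations: 5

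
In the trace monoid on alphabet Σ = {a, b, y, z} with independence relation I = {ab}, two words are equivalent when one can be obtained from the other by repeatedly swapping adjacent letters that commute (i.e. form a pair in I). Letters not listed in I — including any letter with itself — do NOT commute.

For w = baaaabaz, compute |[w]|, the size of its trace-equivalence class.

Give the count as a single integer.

piece 0:b — minimal
piece 1:a — minimal
piece 2:a rests on {1:a}
piece 3:a rests on {2:a}
piece 4:a rests on {3:a}
piece 5:b rests on {0:b}
piece 6:a rests on {4:a}
piece 7:z rests on {5:b, 6:a}
minimal pieces: {0:b, 1:a}
ways to finish when only these pieces remain (= sum over removing one remaining piece with nothing left below it):
  1 left: {7}→1
  2 left: {5,7}→1  {6,7}→1
  3 left: {0,5,7}→1  {4,6,7}→1  {5,6,7}→2
  4 left: {0,5,6,7}→3  {3,4,6,7}→1  {4,5,6,7}→3
  5 left: {0,4,5,6,7}→6  {2,3,4,6,7}→1  {3,4,5,6,7}→4
  6 left: {0,3,4,5,6,7}→10  {1,2,3,4,6,7}→1  {2,3,4,5,6,7}→5
  placing 0:b first → 6 extensions
  placing 1:a first → 15 extensions
total linear extensions = 21

21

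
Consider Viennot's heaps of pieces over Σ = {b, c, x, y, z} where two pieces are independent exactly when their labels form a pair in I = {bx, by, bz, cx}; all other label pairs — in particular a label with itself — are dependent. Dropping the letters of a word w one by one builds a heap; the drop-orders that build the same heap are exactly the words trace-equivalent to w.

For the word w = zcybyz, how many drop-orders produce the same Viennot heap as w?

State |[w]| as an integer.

4

piece 0:z — minimal
piece 1:c rests on {0:z}
piece 2:y rests on {1:c}
piece 3:b rests on {1:c}
piece 4:y rests on {2:y}
piece 5:z rests on {4:y}
minimal pieces: {0:z}
ways to finish when only these pieces remain (= sum over removing one remaining piece with nothing left below it):
  1 left: {3}→1  {5}→1
  2 left: {3,5}→2  {4,5}→1
  3 left: {2,4,5}→1  {3,4,5}→3
  4 left: {2,3,4,5}→4
  placing 0:z first → 4 extensions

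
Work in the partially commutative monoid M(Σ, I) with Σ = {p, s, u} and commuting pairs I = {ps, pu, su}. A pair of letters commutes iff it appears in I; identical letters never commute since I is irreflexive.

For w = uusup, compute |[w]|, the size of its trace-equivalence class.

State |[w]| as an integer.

20

0(u) covers ∅
1(u) covers 0:u
2(s) covers ∅
3(u) covers 1:u
4(p) covers ∅
floor of heap: 0:u, 2:s, 4:p
completions by unplaced set U, small U first (add the entries for U minus each lowest piece of U):
  |U|=1: {2}:1  {3}:1  {4}:1
  |U|=2: {1,3}:1  {2,3}:2  {2,4}:2  {3,4}:2
  |U|=3: {0,1,3}:1  {1,2,3}:3  {1,3,4}:3  {2,3,4}:6
  start at 0(u): 12
  start at 2(s): 4
  start at 4(p): 4
sum over floor = 20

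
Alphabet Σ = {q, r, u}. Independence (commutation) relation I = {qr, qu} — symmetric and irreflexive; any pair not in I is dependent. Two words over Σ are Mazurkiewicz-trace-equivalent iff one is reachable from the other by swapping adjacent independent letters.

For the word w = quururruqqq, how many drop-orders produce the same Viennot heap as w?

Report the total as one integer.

330

piece 0:q — minimal
piece 1:u — minimal
piece 2:u rests on {1:u}
piece 3:r rests on {2:u}
piece 4:u rests on {3:r}
piece 5:r rests on {4:u}
piece 6:r rests on {5:r}
piece 7:u rests on {6:r}
piece 8:q rests on {0:q}
piece 9:q rests on {8:q}
piece 10:q rests on {9:q}
minimal pieces: {0:q, 1:u}
ways to finish when only these pieces remain (= sum over removing one remaining piece with nothing left below it):
  1 left: {7}→1  {10}→1
  2 left: {6,7}→1  {7,10}→2  {9,10}→1
  3 left: {5,6,7}→1  {6,7,10}→3  {7,9,10}→3  {8,9,10}→1
  4 left: {0,8,9,10}→1  {4,5,6,7}→1  {5,6,7,10}→4  {6,7,9,10}→6  {7,8,9,10}→4
  5 left: {0,7,8,9,10}→5  {3,4,5,6,7}→1  {4,5,6,7,10}→5  {5,6,7,9,10}→10  {6,7,8,9,10}→10
  6 left: {0,6,7,8,9,10}→15  {2,3,4,5,6,7}→1  {3,4,5,6,7,10}→6  {4,5,6,7,9,10}→15  {5,6,7,8,9,10}→20
  7 left: {0,5,6,7,8,9,10}→35  {1,2,3,4,5,6,7}→1  {2,3,4,5,6,7,10}→7  {3,4,5,6,7,9,10}→21  {4,5,6,7,8,9,10}→35
  8 left: {0,4,5,6,7,8,9,10}→70  {1,2,3,4,5,6,7,10}→8  {2,3,4,5,6,7,9,10}→28  {3,4,5,6,7,8,9,10}→56
  9 left: {0,3,4,5,6,7,8,9,10}→126  {1,2,3,4,5,6,7,9,10}→36  {2,3,4,5,6,7,8,9,10}→84
  placing 0:q first → 120 extensions
  placing 1:u first → 210 extensions
total linear extensions = 330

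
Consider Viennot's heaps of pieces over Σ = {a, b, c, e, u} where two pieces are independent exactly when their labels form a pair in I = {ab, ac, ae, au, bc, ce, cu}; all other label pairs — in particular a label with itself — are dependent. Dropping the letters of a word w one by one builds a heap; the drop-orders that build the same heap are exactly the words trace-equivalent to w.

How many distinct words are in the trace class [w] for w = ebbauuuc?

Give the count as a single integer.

56

piece 0:e — minimal
piece 1:b rests on {0:e}
piece 2:b rests on {1:b}
piece 3:a — minimal
piece 4:u rests on {2:b}
piece 5:u rests on {4:u}
piece 6:u rests on {5:u}
piece 7:c — minimal
minimal pieces: {0:e, 3:a, 7:c}
ways to finish when only these pieces remain (= sum over removing one remaining piece with nothing left below it):
  1 left: {3}→1  {6}→1  {7}→1
  2 left: {3,6}→2  {3,7}→2  {5,6}→1  {6,7}→2
  3 left: {3,5,6}→3  {3,6,7}→6  {4,5,6}→1  {5,6,7}→3
  4 left: {2,4,5,6}→1  {3,4,5,6}→4  {3,5,6,7}→12  {4,5,6,7}→4
  5 left: {1,2,4,5,6}→1  {2,3,4,5,6}→5  {2,4,5,6,7}→5  {3,4,5,6,7}→20
  6 left: {0,1,2,4,5,6}→1  {1,2,3,4,5,6}→6  {1,2,4,5,6,7}→6  {2,3,4,5,6,7}→30
  placing 0:e first → 42 extensions
  placing 3:a first → 7 extensions
  placing 7:c first → 7 extensions
total linear extensions = 56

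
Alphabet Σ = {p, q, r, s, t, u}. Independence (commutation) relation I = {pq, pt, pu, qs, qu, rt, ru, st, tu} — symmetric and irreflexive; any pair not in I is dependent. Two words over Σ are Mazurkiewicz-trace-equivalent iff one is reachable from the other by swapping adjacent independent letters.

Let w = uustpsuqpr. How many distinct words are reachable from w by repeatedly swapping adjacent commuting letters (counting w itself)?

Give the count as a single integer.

piece 0:u — minimal
piece 1:u rests on {0:u}
piece 2:s rests on {1:u}
piece 3:t — minimal
piece 4:p rests on {2:s}
piece 5:s rests on {4:p}
piece 6:u rests on {5:s}
piece 7:q rests on {3:t}
piece 8:p rests on {5:s}
piece 9:r rests on {7:q, 8:p}
minimal pieces: {0:u, 3:t}
ways to finish when only these pieces remain (= sum over removing one remaining piece with nothing left below it):
  1 left: {6}→1  {9}→1
  2 left: {6,9}→2  {7,9}→1  {8,9}→1
  3 left: {3,7,9}→1  {6,7,9}→3  {6,8,9}→3  {7,8,9}→2
  4 left: {3,6,7,9}→4  {3,7,8,9}→3  {5,6,8,9}→3  {6,7,8,9}→8
  5 left: {3,6,7,8,9}→15  {4,5,6,8,9}→3  {5,6,7,8,9}→11
  6 left: {2,4,5,6,8,9}→3  {3,5,6,7,8,9}→26  {4,5,6,7,8,9}→14
  7 left: {1,2,4,5,6,8,9}→3  {2,4,5,6,7,8,9}→17  {3,4,5,6,7,8,9}→40
  8 left: {0,1,2,4,5,6,8,9}→3  {1,2,4,5,6,7,8,9}→20  {2,3,4,5,6,7,8,9}→57
  placing 0:u first → 77 extensions
  placing 3:t first → 23 extensions
total linear extensions = 100

100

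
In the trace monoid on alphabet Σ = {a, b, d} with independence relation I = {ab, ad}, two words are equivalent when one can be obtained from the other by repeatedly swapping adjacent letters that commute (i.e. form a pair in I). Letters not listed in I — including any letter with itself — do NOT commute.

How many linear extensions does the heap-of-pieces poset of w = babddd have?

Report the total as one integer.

6

#0=b has no predecessor
#1=a has no predecessor
#2=b depends on [0:b]
#3=d depends on [2:b]
#4=d depends on [3:d]
#5=d depends on [4:d]
sources: [0:b, 1:a]
N(rest) = Σ N(rest − s) over sources s of rest; N(one piece) = 1:
  size 1 → [1]=1  [5]=1
  size 2 → [1,5]=2  [4,5]=1
  size 3 → [1,4,5]=3  [3,4,5]=1
  size 4 → [1,3,4,5]=4  [2,3,4,5]=1
  first=0(b) contributes 5
  first=1(a) contributes 1
|[w]| = 6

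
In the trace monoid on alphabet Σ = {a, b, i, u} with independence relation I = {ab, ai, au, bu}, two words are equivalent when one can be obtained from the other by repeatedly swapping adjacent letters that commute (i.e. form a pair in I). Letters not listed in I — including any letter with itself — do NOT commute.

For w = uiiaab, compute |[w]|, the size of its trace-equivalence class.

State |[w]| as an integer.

15

drop 0:u onto floor
drop 1:i onto {0:u}
drop 2:i onto {1:i}
drop 3:a onto floor
drop 4:a onto {3:a}
drop 5:b onto {2:i}
ground layer = {0:u, 3:a}
drop-orders for the pieces not yet dropped (sum over which currently-grounded one goes next):
  1 to go: {4} 1  {5} 1
  2 to go: {2,5} 1  {3,4} 1  {4,5} 2
  3 to go: {1,2,5} 1  {2,4,5} 3  {3,4,5} 3
  4 to go: {0,1,2,5} 1  {1,2,4,5} 4  {2,3,4,5} 6
  if 0:u drops first: 10 orders
  if 3:a drops first: 5 orders
heap linearizations: 15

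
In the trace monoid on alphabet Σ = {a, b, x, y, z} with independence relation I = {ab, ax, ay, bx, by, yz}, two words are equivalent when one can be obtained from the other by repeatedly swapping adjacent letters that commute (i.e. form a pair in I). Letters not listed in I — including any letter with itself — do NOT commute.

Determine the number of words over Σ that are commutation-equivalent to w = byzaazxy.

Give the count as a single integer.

drop 0:b onto floor
drop 1:y onto floor
drop 2:z onto {0:b}
drop 3:a onto {2:z}
drop 4:a onto {3:a}
drop 5:z onto {4:a}
drop 6:x onto {1:y, 5:z}
drop 7:y onto {6:x}
ground layer = {0:b, 1:y}
drop-orders for the pieces not yet dropped (sum over which currently-grounded one goes next):
  1 to go: {7} 1
  2 to go: {6,7} 1
  3 to go: {1,6,7} 1  {5,6,7} 1
  4 to go: {1,5,6,7} 2  {4,5,6,7} 1
  5 to go: {1,4,5,6,7} 3  {3,4,5,6,7} 1
  6 to go: {1,3,4,5,6,7} 4  {2,3,4,5,6,7} 1
  if 0:b drops first: 5 orders
  if 1:y drops first: 1 orders
heap linearizations: 6

6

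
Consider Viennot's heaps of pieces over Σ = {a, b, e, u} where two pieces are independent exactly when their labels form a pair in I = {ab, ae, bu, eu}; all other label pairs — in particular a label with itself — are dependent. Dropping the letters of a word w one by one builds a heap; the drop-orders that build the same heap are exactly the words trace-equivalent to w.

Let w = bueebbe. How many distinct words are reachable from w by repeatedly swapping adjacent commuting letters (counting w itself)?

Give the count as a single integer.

piece 0:b — minimal
piece 1:u — minimal
piece 2:e rests on {0:b}
piece 3:e rests on {2:e}
piece 4:b rests on {3:e}
piece 5:b rests on {4:b}
piece 6:e rests on {5:b}
minimal pieces: {0:b, 1:u}
ways to finish when only these pieces remain (= sum over removing one remaining piece with nothing left below it):
  1 left: {1}→1  {6}→1
  2 left: {1,6}→2  {5,6}→1
  3 left: {1,5,6}→3  {4,5,6}→1
  4 left: {1,4,5,6}→4  {3,4,5,6}→1
  5 left: {1,3,4,5,6}→5  {2,3,4,5,6}→1
  placing 0:b first → 6 extensions
  placing 1:u first → 1 extensions
total linear extensions = 7

7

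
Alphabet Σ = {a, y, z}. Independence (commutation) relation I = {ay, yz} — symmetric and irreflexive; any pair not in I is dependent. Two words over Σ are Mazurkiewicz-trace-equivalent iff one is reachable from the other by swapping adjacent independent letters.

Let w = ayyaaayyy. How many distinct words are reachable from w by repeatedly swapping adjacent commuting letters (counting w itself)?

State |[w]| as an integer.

0(a) covers ∅
1(y) covers ∅
2(y) covers 1:y
3(a) covers 0:a
4(a) covers 3:a
5(a) covers 4:a
6(y) covers 2:y
7(y) covers 6:y
8(y) covers 7:y
floor of heap: 0:a, 1:y
completions by unplaced set U, small U first (add the entries for U minus each lowest piece of U):
  |U|=1: {5}:1  {8}:1
  |U|=2: {4,5}:1  {5,8}:2  {7,8}:1
  |U|=3: {3,4,5}:1  {4,5,8}:3  {5,7,8}:3  {6,7,8}:1
  |U|=4: {0,3,4,5}:1  {2,6,7,8}:1  {3,4,5,8}:4  {4,5,7,8}:6  {5,6,7,8}:4
  |U|=5: {0,3,4,5,8}:5  {1,2,6,7,8}:1  {2,5,6,7,8}:5  {3,4,5,7,8}:10  {4,5,6,7,8}:10
  |U|=6: {0,3,4,5,7,8}:15  {1,2,5,6,7,8}:6  {2,4,5,6,7,8}:15  {3,4,5,6,7,8}:20
  |U|=7: {0,3,4,5,6,7,8}:35  {1,2,4,5,6,7,8}:21  {2,3,4,5,6,7,8}:35
  start at 0(a): 56
  start at 1(y): 70
sum over floor = 126

126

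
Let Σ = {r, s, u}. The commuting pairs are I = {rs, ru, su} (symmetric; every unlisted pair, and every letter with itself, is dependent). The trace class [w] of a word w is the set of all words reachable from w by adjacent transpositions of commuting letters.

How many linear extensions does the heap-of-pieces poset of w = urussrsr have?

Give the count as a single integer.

drop 0:u onto floor
drop 1:r onto floor
drop 2:u onto {0:u}
drop 3:s onto floor
drop 4:s onto {3:s}
drop 5:r onto {1:r}
drop 6:s onto {4:s}
drop 7:r onto {5:r}
ground layer = {0:u, 1:r, 3:s}
drop-orders for the pieces not yet dropped (sum over which currently-grounded one goes next):
  1 to go: {2} 1  {6} 1  {7} 1
  2 to go: {0,2} 1  {2,6} 2  {2,7} 2  {4,6} 1  {5,7} 1  {6,7} 2
  3 to go: {0,2,6} 3  {0,2,7} 3  {1,5,7} 1  {2,4,6} 3  {2,5,7} 3  {2,6,7} 6  {3,4,6} 1  {4,6,7} 3  {5,6,7} 3
  4 to go: {0,2,4,6} 6  {0,2,5,7} 6  {0,2,6,7} 12  {1,2,5,7} 4  {1,5,6,7} 4  {2,3,4,6} 4  {2,4,6,7} 12  {2,5,6,7} 12  {3,4,6,7} 4  {4,5,6,7} 6
  5 to go: {0,1,2,5,7} 10  {0,2,3,4,6} 10  {0,2,4,6,7} 30  {0,2,5,6,7} 30  {1,2,5,6,7} 20  {1,4,5,6,7} 10  {2,3,4,6,7} 20  {2,4,5,6,7} 30  {3,4,5,6,7} 10
  6 to go: {0,1,2,5,6,7} 60  {0,2,3,4,6,7} 60  {0,2,4,5,6,7} 90  {1,2,4,5,6,7} 60  {1,3,4,5,6,7} 20  {2,3,4,5,6,7} 60
  if 0:u drops first: 140 orders
  if 1:r drops first: 210 orders
  if 3:s drops first: 210 orders
heap linearizations: 560

560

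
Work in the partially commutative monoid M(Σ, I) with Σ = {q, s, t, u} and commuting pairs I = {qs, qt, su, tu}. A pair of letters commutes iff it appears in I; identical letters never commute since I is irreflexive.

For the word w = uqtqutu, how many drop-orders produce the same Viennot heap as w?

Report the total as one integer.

piece 0:u — minimal
piece 1:q rests on {0:u}
piece 2:t — minimal
piece 3:q rests on {1:q}
piece 4:u rests on {3:q}
piece 5:t rests on {2:t}
piece 6:u rests on {4:u}
minimal pieces: {0:u, 2:t}
ways to finish when only these pieces remain (= sum over removing one remaining piece with nothing left below it):
  1 left: {5}→1  {6}→1
  2 left: {2,5}→1  {4,6}→1  {5,6}→2
  3 left: {2,5,6}→3  {3,4,6}→1  {4,5,6}→3
  4 left: {1,3,4,6}→1  {2,4,5,6}→6  {3,4,5,6}→4
  5 left: {0,1,3,4,6}→1  {1,3,4,5,6}→5  {2,3,4,5,6}→10
  placing 0:u first → 15 extensions
  placing 2:t first → 6 extensions
total linear extensions = 21

21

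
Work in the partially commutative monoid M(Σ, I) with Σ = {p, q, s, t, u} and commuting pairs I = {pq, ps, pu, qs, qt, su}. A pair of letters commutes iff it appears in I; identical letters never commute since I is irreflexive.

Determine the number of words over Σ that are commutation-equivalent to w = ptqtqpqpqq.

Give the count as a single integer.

piece 0:p — minimal
piece 1:t rests on {0:p}
piece 2:q — minimal
piece 3:t rests on {1:t}
piece 4:q rests on {2:q}
piece 5:p rests on {3:t}
piece 6:q rests on {4:q}
piece 7:p rests on {5:p}
piece 8:q rests on {6:q}
piece 9:q rests on {8:q}
minimal pieces: {0:p, 2:q}
ways to finish when only these pieces remain (= sum over removing one remaining piece with nothing left below it):
  1 left: {7}→1  {9}→1
  2 left: {5,7}→1  {7,9}→2  {8,9}→1
  3 left: {3,5,7}→1  {5,7,9}→3  {6,8,9}→1  {7,8,9}→3
  4 left: {1,3,5,7}→1  {3,5,7,9}→4  {4,6,8,9}→1  {5,7,8,9}→6  {6,7,8,9}→4
  5 left: {0,1,3,5,7}→1  {1,3,5,7,9}→5  {2,4,6,8,9}→1  {3,5,7,8,9}→10  {4,6,7,8,9}→5  {5,6,7,8,9}→10
  6 left: {0,1,3,5,7,9}→6  {1,3,5,7,8,9}→15  {2,4,6,7,8,9}→6  {3,5,6,7,8,9}→20  {4,5,6,7,8,9}→15
  7 left: {0,1,3,5,7,8,9}→21  {1,3,5,6,7,8,9}→35  {2,4,5,6,7,8,9}→21  {3,4,5,6,7,8,9}→35
  8 left: {0,1,3,5,6,7,8,9}→56  {1,3,4,5,6,7,8,9}→70  {2,3,4,5,6,7,8,9}→56
  placing 0:p first → 126 extensions
  placing 2:q first → 126 extensions
total linear extensions = 252

252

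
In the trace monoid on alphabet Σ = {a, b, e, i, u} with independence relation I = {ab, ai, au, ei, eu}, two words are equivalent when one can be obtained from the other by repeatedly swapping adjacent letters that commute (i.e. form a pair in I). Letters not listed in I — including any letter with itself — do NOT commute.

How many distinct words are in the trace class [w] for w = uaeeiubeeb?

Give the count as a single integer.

20

0(u) covers ∅
1(a) covers ∅
2(e) covers 1:a
3(e) covers 2:e
4(i) covers 0:u
5(u) covers 4:i
6(b) covers 3:e, 5:u
7(e) covers 6:b
8(e) covers 7:e
9(b) covers 8:e
floor of heap: 0:u, 1:a
completions by unplaced set U, small U first (add the entries for U minus each lowest piece of U):
  |U|=1: {9}:1
  |U|=2: {8,9}:1
  |U|=3: {7,8,9}:1
  |U|=4: {6,7,8,9}:1
  |U|=5: {3,6,7,8,9}:1  {5,6,7,8,9}:1
  |U|=6: {2,3,6,7,8,9}:1  {3,5,6,7,8,9}:2  {4,5,6,7,8,9}:1
  |U|=7: {0,4,5,6,7,8,9}:1  {1,2,3,6,7,8,9}:1  {2,3,5,6,7,8,9}:3  {3,4,5,6,7,8,9}:3
  |U|=8: {0,3,4,5,6,7,8,9}:4  {1,2,3,5,6,7,8,9}:4  {2,3,4,5,6,7,8,9}:6
  start at 0(u): 10
  start at 1(a): 10
sum over floor = 20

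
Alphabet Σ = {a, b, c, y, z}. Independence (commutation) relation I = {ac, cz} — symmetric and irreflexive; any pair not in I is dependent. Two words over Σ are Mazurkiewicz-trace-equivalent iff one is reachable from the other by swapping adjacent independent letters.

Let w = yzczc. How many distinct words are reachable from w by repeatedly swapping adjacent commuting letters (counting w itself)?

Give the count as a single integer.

#0=y has no predecessor
#1=z depends on [0:y]
#2=c depends on [0:y]
#3=z depends on [1:z]
#4=c depends on [2:c]
sources: [0:y]
N(rest) = Σ N(rest − s) over sources s of rest; N(one piece) = 1:
  size 1 → [3]=1  [4]=1
  size 2 → [1,3]=1  [2,4]=1  [3,4]=2
  size 3 → [1,3,4]=3  [2,3,4]=3
  first=0(y) contributes 6

6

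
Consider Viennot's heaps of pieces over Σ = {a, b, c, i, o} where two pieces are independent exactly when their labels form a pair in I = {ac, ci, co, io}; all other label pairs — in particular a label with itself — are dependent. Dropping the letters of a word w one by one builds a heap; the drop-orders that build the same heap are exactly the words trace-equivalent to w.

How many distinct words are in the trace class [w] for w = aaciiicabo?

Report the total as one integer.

#0=a has no predecessor
#1=a depends on [0:a]
#2=c has no predecessor
#3=i depends on [1:a]
#4=i depends on [3:i]
#5=i depends on [4:i]
#6=c depends on [2:c]
#7=a depends on [5:i]
#8=b depends on [6:c, 7:a]
#9=o depends on [8:b]
sources: [0:a, 2:c]
N(rest) = Σ N(rest − s) over sources s of rest; N(one piece) = 1:
  size 1 → [9]=1
  size 2 → [8,9]=1
  size 3 → [6,8,9]=1  [7,8,9]=1
  size 4 → [2,6,8,9]=1  [5,7,8,9]=1  [6,7,8,9]=2
  size 5 → [2,6,7,8,9]=3  [4,5,7,8,9]=1  [5,6,7,8,9]=3
  size 6 → [2,5,6,7,8,9]=6  [3,4,5,7,8,9]=1  [4,5,6,7,8,9]=4
  size 7 → [1,3,4,5,7,8,9]=1  [2,4,5,6,7,8,9]=10  [3,4,5,6,7,8,9]=5
  size 8 → [0,1,3,4,5,7,8,9]=1  [1,3,4,5,6,7,8,9]=6  [2,3,4,5,6,7,8,9]=15
  first=0(a) contributes 21
  first=2(c) contributes 7
|[w]| = 28

28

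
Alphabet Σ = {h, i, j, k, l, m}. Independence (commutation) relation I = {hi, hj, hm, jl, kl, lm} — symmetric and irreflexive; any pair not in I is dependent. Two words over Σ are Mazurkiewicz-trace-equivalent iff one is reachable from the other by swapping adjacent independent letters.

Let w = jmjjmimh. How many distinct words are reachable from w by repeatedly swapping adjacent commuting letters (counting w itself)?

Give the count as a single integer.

#0=j has no predecessor
#1=m depends on [0:j]
#2=j depends on [1:m]
#3=j depends on [2:j]
#4=m depends on [3:j]
#5=i depends on [4:m]
#6=m depends on [5:i]
#7=h has no predecessor
sources: [0:j, 7:h]
N(rest) = Σ N(rest − s) over sources s of rest; N(one piece) = 1:
  size 1 → [6]=1  [7]=1
  size 2 → [5,6]=1  [6,7]=2
  size 3 → [4,5,6]=1  [5,6,7]=3
  size 4 → [3,4,5,6]=1  [4,5,6,7]=4
  size 5 → [2,3,4,5,6]=1  [3,4,5,6,7]=5
  size 6 → [1,2,3,4,5,6]=1  [2,3,4,5,6,7]=6
  first=0(j) contributes 7
  first=7(h) contributes 1
|[w]| = 8

8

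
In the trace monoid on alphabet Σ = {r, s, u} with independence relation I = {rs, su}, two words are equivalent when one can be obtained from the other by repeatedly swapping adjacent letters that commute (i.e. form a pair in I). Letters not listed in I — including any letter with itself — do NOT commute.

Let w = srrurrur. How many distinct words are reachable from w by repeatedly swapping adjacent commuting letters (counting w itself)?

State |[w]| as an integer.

#0=s has no predecessor
#1=r has no predecessor
#2=r depends on [1:r]
#3=u depends on [2:r]
#4=r depends on [3:u]
#5=r depends on [4:r]
#6=u depends on [5:r]
#7=r depends on [6:u]
sources: [0:s, 1:r]
N(rest) = Σ N(rest − s) over sources s of rest; N(one piece) = 1:
  size 1 → [0]=1  [7]=1
  size 2 → [0,7]=2  [6,7]=1
  size 3 → [0,6,7]=3  [5,6,7]=1
  size 4 → [0,5,6,7]=4  [4,5,6,7]=1
  size 5 → [0,4,5,6,7]=5  [3,4,5,6,7]=1
  size 6 → [0,3,4,5,6,7]=6  [2,3,4,5,6,7]=1
  first=0(s) contributes 1
  first=1(r) contributes 7
|[w]| = 8

8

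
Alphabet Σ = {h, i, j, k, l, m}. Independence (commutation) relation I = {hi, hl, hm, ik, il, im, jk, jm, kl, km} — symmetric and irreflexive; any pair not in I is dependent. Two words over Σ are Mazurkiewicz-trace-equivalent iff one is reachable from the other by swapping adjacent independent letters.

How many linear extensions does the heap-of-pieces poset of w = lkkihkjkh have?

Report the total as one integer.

#0=l has no predecessor
#1=k has no predecessor
#2=k depends on [1:k]
#3=i has no predecessor
#4=h depends on [2:k]
#5=k depends on [4:h]
#6=j depends on [0:l, 3:i, 4:h]
#7=k depends on [5:k]
#8=h depends on [6:j, 7:k]
sources: [0:l, 1:k, 3:i]
N(rest) = Σ N(rest − s) over sources s of rest; N(one piece) = 1:
  size 1 → [8]=1
  size 2 → [6,8]=1  [7,8]=1
  size 3 → [0,6,8]=1  [3,6,8]=1  [5,7,8]=1  [6,7,8]=2
  size 4 → [0,3,6,8]=2  [0,6,7,8]=3  [3,6,7,8]=3  [5,6,7,8]=3
  size 5 → [0,3,6,7,8]=8  [0,5,6,7,8]=6  [3,5,6,7,8]=6  [4,5,6,7,8]=3
  size 6 → [0,3,5,6,7,8]=20  [0,4,5,6,7,8]=9  [2,4,5,6,7,8]=3  [3,4,5,6,7,8]=9
  size 7 → [0,2,4,5,6,7,8]=12  [0,3,4,5,6,7,8]=38  [1,2,4,5,6,7,8]=3  [2,3,4,5,6,7,8]=12
  first=0(l) contributes 15
  first=1(k) contributes 62
  first=3(i) contributes 15
|[w]| = 92

92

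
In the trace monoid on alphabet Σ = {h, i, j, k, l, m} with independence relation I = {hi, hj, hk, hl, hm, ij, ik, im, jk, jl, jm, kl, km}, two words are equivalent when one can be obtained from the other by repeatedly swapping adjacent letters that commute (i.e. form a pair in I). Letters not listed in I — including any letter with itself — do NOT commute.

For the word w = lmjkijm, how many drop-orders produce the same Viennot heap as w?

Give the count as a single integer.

315

#0=l has no predecessor
#1=m depends on [0:l]
#2=j has no predecessor
#3=k has no predecessor
#4=i depends on [0:l]
#5=j depends on [2:j]
#6=m depends on [1:m]
sources: [0:l, 2:j, 3:k]
N(rest) = Σ N(rest − s) over sources s of rest; N(one piece) = 1:
  size 1 → [3]=1  [4]=1  [5]=1  [6]=1
  size 2 → [1,6]=1  [2,5]=1  [3,4]=2  [3,5]=2  [3,6]=2  [4,5]=2  [4,6]=2  [5,6]=2
  size 3 → [1,3,6]=3  [1,4,6]=3  [1,5,6]=3  [2,3,5]=3  [2,4,5]=3  [2,5,6]=3  [3,4,5]=6  [3,4,6]=6  [3,5,6]=6  [4,5,6]=6
  size 4 → [0,1,4,6]=3  [1,2,5,6]=6  [1,3,4,6]=12  [1,3,5,6]=12  [1,4,5,6]=12  [2,3,4,5]=12  [2,3,5,6]=12  [2,4,5,6]=12  [3,4,5,6]=24
  size 5 → [0,1,3,4,6]=15  [0,1,4,5,6]=15  [1,2,3,5,6]=30  [1,2,4,5,6]=30  [1,3,4,5,6]=60  [2,3,4,5,6]=60
  first=0(l) contributes 180
  first=2(j) contributes 90
  first=3(k) contributes 45
|[w]| = 315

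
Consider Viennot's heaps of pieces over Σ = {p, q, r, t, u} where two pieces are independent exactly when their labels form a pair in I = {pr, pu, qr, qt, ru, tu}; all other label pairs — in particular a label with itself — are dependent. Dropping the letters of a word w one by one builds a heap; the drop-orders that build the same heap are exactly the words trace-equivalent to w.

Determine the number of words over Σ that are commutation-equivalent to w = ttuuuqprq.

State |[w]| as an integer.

65

drop 0:t onto floor
drop 1:t onto {0:t}
drop 2:u onto floor
drop 3:u onto {2:u}
drop 4:u onto {3:u}
drop 5:q onto {4:u}
drop 6:p onto {1:t, 5:q}
drop 7:r onto {1:t}
drop 8:q onto {6:p}
ground layer = {0:t, 2:u}
drop-orders for the pieces not yet dropped (sum over which currently-grounded one goes next):
  1 to go: {7} 1  {8} 1
  2 to go: {6,8} 1  {7,8} 2
  3 to go: {5,6,8} 1  {6,7,8} 3
  4 to go: {1,6,7,8} 3  {4,5,6,8} 1  {5,6,7,8} 4
  5 to go: {0,1,6,7,8} 3  {1,5,6,7,8} 7  {3,4,5,6,8} 1  {4,5,6,7,8} 5
  6 to go: {0,1,5,6,7,8} 10  {1,4,5,6,7,8} 12  {2,3,4,5,6,8} 1  {3,4,5,6,7,8} 6
  7 to go: {0,1,4,5,6,7,8} 22  {1,3,4,5,6,7,8} 18  {2,3,4,5,6,7,8} 7
  if 0:t drops first: 25 orders
  if 2:u drops first: 40 orders
heap linearizations: 65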